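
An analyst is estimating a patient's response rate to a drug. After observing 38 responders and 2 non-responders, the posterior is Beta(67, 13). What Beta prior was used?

Beta is conjugate to the binomial likelihood: posterior = Beta(a+s, b+f).
Subtract the data counts: 67−38=29, 13−2=11.

Beta(29, 11)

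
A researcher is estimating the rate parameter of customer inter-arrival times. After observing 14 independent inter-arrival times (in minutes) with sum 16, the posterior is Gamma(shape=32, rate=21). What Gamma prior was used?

Gamma–exponential conjugacy: posterior shape = α + n, posterior rate = β + Σtᵢ.
So α = 32 − 14 = 18 and β = 21 − 16 = 5.

Gamma(shape=18, rate=5)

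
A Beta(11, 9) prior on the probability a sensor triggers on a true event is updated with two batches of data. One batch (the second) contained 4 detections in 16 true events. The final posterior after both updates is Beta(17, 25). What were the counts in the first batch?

Sequential conjugate updates are equivalent to a single update on the pooled data, so total successes = posterior α − prior α and total failures = posterior β − prior β.
Total across both batches: 17−11=6 detections, 25−9=16 misses.
Subtract the second batch: 6−4=2 detections and 16−12=4 misses.

2 detections and 4 misses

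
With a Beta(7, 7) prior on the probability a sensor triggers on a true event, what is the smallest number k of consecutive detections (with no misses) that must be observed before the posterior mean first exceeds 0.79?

After k detections and 0 misses the posterior is Beta(7+k, 7), with mean (7+k)/(7+7+k).
Set (7+k)/(14+k) > 0.79 and solve: k > (0.79·14 − 7)/(1 − 0.79) = 19.333.
The smallest integer exceeding 19.333 is 20, and checking k=20: (27)/(34) = 0.7941 > 0.79.

k = 20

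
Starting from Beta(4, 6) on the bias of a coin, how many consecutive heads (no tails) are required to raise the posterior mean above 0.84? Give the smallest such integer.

After k heads and 0 tails the posterior is Beta(4+k, 6), with mean (4+k)/(4+6+k).
Set (4+k)/(10+k) > 0.84 and solve: k > (0.84·10 − 4)/(1 − 0.84) = 27.500.
The smallest integer exceeding 27.500 is 28, and checking k=28: (32)/(38) = 0.8421 > 0.84.

k = 28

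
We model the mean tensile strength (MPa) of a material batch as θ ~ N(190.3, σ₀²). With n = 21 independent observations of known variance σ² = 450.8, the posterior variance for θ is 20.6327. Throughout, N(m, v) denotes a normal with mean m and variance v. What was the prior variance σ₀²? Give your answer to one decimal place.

σ₀² = 531.1

Posterior precision equals prior precision plus data precision: 1/σ_n² = 1/σ₀² + n/σ².
So 1/σ₀² = 1/20.6327 − 21/450.8 = 0.048467 − 0.046584 = 0.001883.
Hence σ₀² = 1/0.001883 ≈ 531.1.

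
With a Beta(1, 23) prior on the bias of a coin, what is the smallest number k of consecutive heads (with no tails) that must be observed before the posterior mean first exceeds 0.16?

After k heads and 0 tails the posterior is Beta(1+k, 23), with mean (1+k)/(1+23+k).
Set (1+k)/(24+k) > 0.16 and solve: k > (0.16·24 − 1)/(1 − 0.16) = 3.381.
The smallest integer exceeding 3.381 is 4, and checking k=4: (5)/(28) = 0.1786 > 0.16.

k = 4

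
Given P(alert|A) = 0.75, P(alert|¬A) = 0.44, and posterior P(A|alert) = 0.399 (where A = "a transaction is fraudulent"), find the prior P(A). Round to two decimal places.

Bayes' rule in odds form gives O(A|E) = O(A)·[P(E|A)/P(E|¬A)], hence O(A) = O(A|E)/LR.
Posterior odds = 0.399/(1−0.399) = 0.6639. LR = 0.75/0.44 = 1.7045.
Prior odds = 0.6639/1.7045 = 0.3895, so P(A) = 0.3895/(1+0.3895) ≈ 0.28.

P(A) = 0.28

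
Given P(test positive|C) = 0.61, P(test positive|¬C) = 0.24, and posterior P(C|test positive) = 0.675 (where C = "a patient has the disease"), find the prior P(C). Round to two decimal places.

P(C) = 0.45

Bayes' rule in odds form gives O(C|E) = O(C)·[P(E|C)/P(E|¬C)], hence O(C) = O(C|E)/LR.
Posterior odds = 0.675/(1−0.675) = 2.0769. LR = 0.61/0.24 = 2.5417.
Prior odds = 2.0769/2.5417 = 0.8171, so P(C) = 0.8171/(1+0.8171) ≈ 0.45.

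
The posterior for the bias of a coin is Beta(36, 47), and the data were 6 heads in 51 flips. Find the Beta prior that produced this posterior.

Beta is conjugate to the binomial likelihood: posterior = Beta(a+s, b+f).
Subtract the data counts: 36−6=30, 47−45=2.

Beta(30, 2)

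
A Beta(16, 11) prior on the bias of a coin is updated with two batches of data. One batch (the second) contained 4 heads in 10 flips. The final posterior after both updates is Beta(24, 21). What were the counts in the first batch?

Sequential conjugate updates are equivalent to a single update on the pooled data, so total successes = posterior α − prior α and total failures = posterior β − prior β.
Total across both batches: 24−16=8 heads, 21−11=10 tails.
Subtract the second batch: 8−4=4 heads and 10−6=4 tails.

4 heads and 4 tails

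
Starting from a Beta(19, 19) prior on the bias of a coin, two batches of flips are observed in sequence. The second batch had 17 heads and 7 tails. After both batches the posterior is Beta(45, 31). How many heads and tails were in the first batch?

Sequential conjugate updates are equivalent to a single update on the pooled data, so total successes = posterior α − prior α and total failures = posterior β − prior β.
Total across both batches: 45−19=26 heads, 31−19=12 tails.
Subtract the second batch: 26−17=9 heads and 12−7=5 tails.

9 heads and 5 tails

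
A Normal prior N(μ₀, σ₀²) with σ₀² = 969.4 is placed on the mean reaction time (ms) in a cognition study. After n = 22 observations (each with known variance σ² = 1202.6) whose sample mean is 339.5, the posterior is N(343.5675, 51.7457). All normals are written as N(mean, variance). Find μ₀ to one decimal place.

μ₀ = 415.7

The posterior mean is a precision-weighted average: μ_n = (τ₀μ₀ + τ_data·x̄)/(τ₀+τ_data), with τ₀=1/σ₀² and τ_data=n/σ².
Here τ₀ = 1/969.4 = 0.001032 and τ_data = 22/1202.6 = 0.018294, so τ_n = 0.019326.
Rearranging for μ₀: μ₀ = (μ_n·τ_n − τ_data·x̄)/τ₀ = (343.5675·0.019326 − 0.018294·339.5) / 0.001032 = 0.428973/0.001032 ≈ 415.7.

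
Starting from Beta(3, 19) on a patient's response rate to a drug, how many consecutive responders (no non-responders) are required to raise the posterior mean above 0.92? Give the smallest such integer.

After k responders and 0 non-responders the posterior is Beta(3+k, 19), with mean (3+k)/(3+19+k).
Set (3+k)/(22+k) > 0.92 and solve: k > (0.92·22 − 3)/(1 − 0.92) = 215.500.
The smallest integer exceeding 215.500 is 216, and checking k=216: (219)/(238) = 0.9202 > 0.92.

k = 216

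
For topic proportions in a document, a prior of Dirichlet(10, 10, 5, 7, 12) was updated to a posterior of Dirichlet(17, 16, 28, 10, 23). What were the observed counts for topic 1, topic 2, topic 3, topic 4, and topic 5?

counts (7, 6, 23, 3, 11)

For a Dirichlet(α) prior with multinomial counts c, the posterior is Dirichlet(α + c) componentwise.
Counts are posterior − prior componentwise: 17−10=7, 16−10=6, 28−5=23, 10−7=3, 23−12=11.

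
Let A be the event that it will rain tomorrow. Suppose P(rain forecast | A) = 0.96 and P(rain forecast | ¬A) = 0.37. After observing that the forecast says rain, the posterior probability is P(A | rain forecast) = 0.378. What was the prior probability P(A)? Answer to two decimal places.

In odds form, posterior odds = prior odds × likelihood ratio, so prior odds = posterior odds ÷ LR.
Posterior odds = 0.378/(1−0.378) = 0.6077. LR = 0.96/0.37 = 2.5946.
Prior odds = 0.6077/2.5946 = 0.2342, so P(A) = 0.2342/(1+0.2342) ≈ 0.19.

P(A) = 0.19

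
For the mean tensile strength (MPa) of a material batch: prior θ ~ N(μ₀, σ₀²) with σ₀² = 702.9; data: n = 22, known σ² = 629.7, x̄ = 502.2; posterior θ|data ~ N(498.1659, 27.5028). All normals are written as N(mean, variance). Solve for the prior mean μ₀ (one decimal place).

With known observation variance, the Normal–Normal posterior has precision τ_n = τ₀ + n/σ² and mean μ_n = (τ₀μ₀ + (n/σ²)x̄)/τ_n.
Here τ₀ = 1/702.9 = 0.001423 and τ_data = 22/629.7 = 0.034937, so τ_n = 0.036360.
Rearranging for μ₀: μ₀ = (μ_n·τ_n − τ_data·x̄)/τ₀ = (498.1659·0.036360 − 0.034937·502.2) / 0.001423 = 0.567951/0.001423 ≈ 399.1.

μ₀ = 399.1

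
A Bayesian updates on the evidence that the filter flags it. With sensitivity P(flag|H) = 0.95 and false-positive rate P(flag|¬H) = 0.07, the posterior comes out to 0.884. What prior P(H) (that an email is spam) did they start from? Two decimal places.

P(H) = 0.36

Bayes' rule in odds form gives O(H|E) = O(H)·[P(E|H)/P(E|¬H)], hence O(H) = O(H|E)/LR.
Posterior odds = 0.884/(1−0.884) = 7.6207. LR = 0.95/0.07 = 13.5714.
Prior odds = 7.6207/13.5714 = 0.5615, so P(H) = 0.5615/(1+0.5615) ≈ 0.36.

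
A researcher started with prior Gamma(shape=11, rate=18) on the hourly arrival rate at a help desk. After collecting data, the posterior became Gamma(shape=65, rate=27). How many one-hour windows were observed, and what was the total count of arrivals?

n = 9 one-hour windows with total 54 arrivals

Gamma–Poisson conjugacy: posterior shape = α + Σxᵢ, posterior rate = β + n.
Matching: Σxᵢ = 65 − 11 = 54 and n = 27 − 18 = 9.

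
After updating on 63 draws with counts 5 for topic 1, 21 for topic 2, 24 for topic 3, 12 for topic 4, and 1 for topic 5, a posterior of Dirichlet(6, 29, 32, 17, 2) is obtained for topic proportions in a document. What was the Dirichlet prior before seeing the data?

Dirichlet(1, 8, 8, 5, 1)

For a Dirichlet(α) prior with multinomial counts c, the posterior is Dirichlet(α + c) componentwise.
Subtract each count from the matching posterior parameter: 6−5=1, 29−21=8, 32−24=8, 17−12=5, 2−1=1.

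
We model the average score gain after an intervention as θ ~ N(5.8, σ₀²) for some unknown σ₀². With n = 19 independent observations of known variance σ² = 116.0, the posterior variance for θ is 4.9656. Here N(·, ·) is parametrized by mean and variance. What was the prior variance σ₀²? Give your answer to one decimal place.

For the Normal–Normal model with known σ², precisions add: τ_n = τ₀ + n/σ².
So 1/σ₀² = 1/4.9656 − 19/116.0 = 0.201386 − 0.163793 = 0.037593.
Hence σ₀² = 1/0.037593 ≈ 26.6.

σ₀² = 26.6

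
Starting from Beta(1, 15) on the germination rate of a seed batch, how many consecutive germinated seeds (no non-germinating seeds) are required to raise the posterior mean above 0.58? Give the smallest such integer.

k = 20

After k germinated seeds and 0 non-germinating seeds the posterior is Beta(1+k, 15), with mean (1+k)/(1+15+k).
Set (1+k)/(16+k) > 0.58 and solve: k > (0.58·16 − 1)/(1 − 0.58) = 19.714.
The smallest integer exceeding 19.714 is 20.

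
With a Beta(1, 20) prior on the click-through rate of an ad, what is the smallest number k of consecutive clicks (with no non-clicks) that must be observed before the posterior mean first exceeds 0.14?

k = 3

After k clicks and 0 non-clicks the posterior is Beta(1+k, 20), with mean (1+k)/(1+20+k).
Set (1+k)/(21+k) > 0.14 and solve: k > (0.14·21 − 1)/(1 − 0.14) = 2.256.
The smallest integer exceeding 2.256 is 3, and checking k=3: (4)/(24) = 0.1667 > 0.14.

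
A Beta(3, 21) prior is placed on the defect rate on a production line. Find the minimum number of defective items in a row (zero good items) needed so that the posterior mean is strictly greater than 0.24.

k = 4

After k defective items and 0 good items the posterior is Beta(3+k, 21), with mean (3+k)/(3+21+k).
Set (3+k)/(24+k) > 0.24 and solve: k > (0.24·24 − 3)/(1 − 0.24) = 3.632.
The smallest integer exceeding 3.632 is 4, and checking k=4: (7)/(28) = 0.2500 > 0.24.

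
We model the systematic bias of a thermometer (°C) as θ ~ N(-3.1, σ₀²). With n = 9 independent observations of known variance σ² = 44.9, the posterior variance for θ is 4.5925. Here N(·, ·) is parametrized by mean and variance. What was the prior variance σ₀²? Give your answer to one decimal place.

σ₀² = 57.8

Posterior precision equals prior precision plus data precision: 1/σ_n² = 1/σ₀² + n/σ².
So 1/σ₀² = 1/4.5925 − 9/44.9 = 0.217746 − 0.200445 = 0.017301.
Hence σ₀² = 1/0.017301 ≈ 57.8.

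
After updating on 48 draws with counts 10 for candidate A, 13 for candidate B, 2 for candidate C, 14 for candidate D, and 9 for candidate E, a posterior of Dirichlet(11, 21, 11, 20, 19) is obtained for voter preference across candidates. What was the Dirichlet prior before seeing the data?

For a Dirichlet(α) prior with multinomial counts c, the posterior is Dirichlet(α + c) componentwise.
Subtract each count from the matching posterior parameter: 11−10=1, 21−13=8, 11−2=9, 20−14=6, 19−9=10.

Dirichlet(1, 8, 9, 6, 10)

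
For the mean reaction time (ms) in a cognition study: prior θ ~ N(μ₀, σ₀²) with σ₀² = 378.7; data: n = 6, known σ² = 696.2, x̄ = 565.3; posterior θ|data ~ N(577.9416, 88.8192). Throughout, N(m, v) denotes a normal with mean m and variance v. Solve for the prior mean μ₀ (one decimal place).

μ₀ = 619.2

The posterior mean is a precision-weighted average: μ_n = (τ₀μ₀ + τ_data·x̄)/(τ₀+τ_data), with τ₀=1/σ₀² and τ_data=n/σ².
Here τ₀ = 1/378.7 = 0.002641 and τ_data = 6/696.2 = 0.008618, so τ_n = 0.011259.
Rearranging for μ₀: μ₀ = (μ_n·τ_n − τ_data·x̄)/τ₀ = (577.9416·0.011259 − 0.008618·565.3) / 0.002641 = 1.635289/0.002641 ≈ 619.2.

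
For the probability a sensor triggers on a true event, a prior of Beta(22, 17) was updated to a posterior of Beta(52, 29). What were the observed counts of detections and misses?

A Beta(α, β) prior with s successes and f failures in binomial data gives a Beta(α+s, β+f) posterior.
So s = 52 − 22 = 30 and f = 29 − 17 = 12.

30 detections and 12 misses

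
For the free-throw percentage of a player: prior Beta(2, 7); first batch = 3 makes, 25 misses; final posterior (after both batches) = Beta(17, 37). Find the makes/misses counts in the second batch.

12 makes and 5 misses

Because Beta–binomial updating is additive in the counts, the combined data contributed (α_post−α_prior, β_post−β_prior) successes and failures.
Total across both batches: 17−2=15 makes, 37−7=30 misses.
Subtract the first batch: 15−3=12 makes and 30−25=5 misses.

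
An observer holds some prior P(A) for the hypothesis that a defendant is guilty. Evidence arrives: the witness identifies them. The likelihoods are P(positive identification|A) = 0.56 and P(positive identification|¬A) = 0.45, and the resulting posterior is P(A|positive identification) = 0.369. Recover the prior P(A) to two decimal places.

In odds form, posterior odds = prior odds × likelihood ratio, so prior odds = posterior odds ÷ LR.
Posterior odds = 0.369/(1−0.369) = 0.5848. LR = 0.56/0.45 = 1.2444.
Prior odds = 0.5848/1.2444 = 0.4699, so P(A) = 0.4699/(1+0.4699) ≈ 0.32.

P(A) = 0.32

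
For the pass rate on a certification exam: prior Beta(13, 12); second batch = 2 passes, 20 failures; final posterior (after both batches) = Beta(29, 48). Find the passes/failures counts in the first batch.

Because Beta–binomial updating is additive in the counts, the combined data contributed (α_post−α_prior, β_post−β_prior) successes and failures.
Total across both batches: 29−13=16 passes, 48−12=36 failures.
Subtract the second batch: 16−2=14 passes and 36−20=16 failures.

14 passes and 16 failures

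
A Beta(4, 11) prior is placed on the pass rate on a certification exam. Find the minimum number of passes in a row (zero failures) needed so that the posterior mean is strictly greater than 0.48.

k = 7

After k passes and 0 failures the posterior is Beta(4+k, 11), with mean (4+k)/(4+11+k).
Set (4+k)/(15+k) > 0.48 and solve: k > (0.48·15 − 4)/(1 − 0.48) = 6.154.
The smallest integer exceeding 6.154 is 7, and checking k=7: (11)/(22) = 0.5000 > 0.48.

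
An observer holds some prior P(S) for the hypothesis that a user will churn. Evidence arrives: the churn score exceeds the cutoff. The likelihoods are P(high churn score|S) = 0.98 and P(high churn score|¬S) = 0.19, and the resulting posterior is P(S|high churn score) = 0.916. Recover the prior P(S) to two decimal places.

Bayes' rule in odds form gives O(S|E) = O(S)·[P(E|S)/P(E|¬S)], hence O(S) = O(S|E)/LR.
Posterior odds = 0.916/(1−0.916) = 10.9048. LR = 0.98/0.19 = 5.1579.
Prior odds = 10.9048/5.1579 = 2.1142, so P(S) = 2.1142/(1+2.1142) ≈ 0.68.

P(S) = 0.68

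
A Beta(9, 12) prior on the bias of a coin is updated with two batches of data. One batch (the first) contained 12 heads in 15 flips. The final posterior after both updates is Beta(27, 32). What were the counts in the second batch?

Sequential conjugate updates are equivalent to a single update on the pooled data, so total successes = posterior α − prior α and total failures = posterior β − prior β.
Total across both batches: 27−9=18 heads, 32−12=20 tails.
Subtract the first batch: 18−12=6 heads and 20−3=17 tails.

6 heads and 17 tails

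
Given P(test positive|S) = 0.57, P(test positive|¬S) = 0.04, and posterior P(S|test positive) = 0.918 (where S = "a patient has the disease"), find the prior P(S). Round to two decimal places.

Bayes' rule in odds form gives O(S|E) = O(S)·[P(E|S)/P(E|¬S)], hence O(S) = O(S|E)/LR.
Posterior odds = 0.918/(1−0.918) = 11.1951. LR = 0.57/0.04 = 14.2500.
Prior odds = 11.1951/14.2500 = 0.7856, so P(S) = 0.7856/(1+0.7856) ≈ 0.44.

P(S) = 0.44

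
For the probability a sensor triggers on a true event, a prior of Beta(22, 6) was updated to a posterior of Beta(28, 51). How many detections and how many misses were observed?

6 detections and 45 misses

A Beta(a, b) prior with s successes and f failures in binomial data gives a Beta(a+s, b+f) posterior.
Match parameters: s=28−22=6, f=51−6=45.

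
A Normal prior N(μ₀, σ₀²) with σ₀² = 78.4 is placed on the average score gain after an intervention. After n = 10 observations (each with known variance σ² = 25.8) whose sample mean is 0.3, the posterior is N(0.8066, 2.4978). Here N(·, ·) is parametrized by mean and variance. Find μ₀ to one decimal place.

The posterior mean is a precision-weighted average: μ_n = (τ₀μ₀ + τ_data·x̄)/(τ₀+τ_data), with τ₀=1/σ₀² and τ_data=n/σ².
Here τ₀ = 1/78.4 = 0.012755 and τ_data = 10/25.8 = 0.387597, so τ_n = 0.400352.
Rearranging for μ₀: μ₀ = (μ_n·τ_n − τ_data·x̄)/τ₀ = (0.8066·0.400352 − 0.387597·0.3) / 0.012755 = 0.206645/0.012755 ≈ 16.2.

μ₀ = 16.2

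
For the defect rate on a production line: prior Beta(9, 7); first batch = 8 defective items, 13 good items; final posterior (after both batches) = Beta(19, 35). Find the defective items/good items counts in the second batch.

2 defective items and 15 good items

Because Beta–binomial updating is additive in the counts, the combined data contributed (α_post−α_prior, β_post−β_prior) successes and failures.
Total across both batches: 19−9=10 defective items, 35−7=28 good items.
Subtract the first batch: 10−8=2 defective items and 28−13=15 good items.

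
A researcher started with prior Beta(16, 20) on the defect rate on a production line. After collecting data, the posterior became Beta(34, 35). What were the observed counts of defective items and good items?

Under Beta–binomial conjugacy the posterior parameters are (a+s, b+f).
So s = 34 − 16 = 18 and f = 35 − 20 = 15.

18 defective items and 15 good items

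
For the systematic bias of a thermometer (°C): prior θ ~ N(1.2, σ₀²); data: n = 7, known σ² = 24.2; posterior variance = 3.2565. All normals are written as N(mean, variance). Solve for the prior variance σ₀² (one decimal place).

σ₀² = 56.1

For the Normal–Normal model with known σ², precisions add: τ_n = τ₀ + n/σ².
So 1/σ₀² = 1/3.2565 − 7/24.2 = 0.307078 − 0.289256 = 0.017822.
Hence σ₀² = 1/0.017822 ≈ 56.1.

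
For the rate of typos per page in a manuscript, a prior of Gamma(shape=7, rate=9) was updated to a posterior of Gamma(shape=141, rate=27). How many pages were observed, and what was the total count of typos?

n = 18 pages with total 134 typos

Gamma–Poisson conjugacy: posterior shape = α + Σxᵢ, posterior rate = β + n.
Matching: Σxᵢ = 141 − 7 = 134 and n = 27 − 9 = 18.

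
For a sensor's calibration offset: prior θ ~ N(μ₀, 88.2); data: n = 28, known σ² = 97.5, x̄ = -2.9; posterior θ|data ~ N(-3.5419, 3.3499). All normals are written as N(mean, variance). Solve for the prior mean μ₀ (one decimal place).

The posterior mean is a precision-weighted average: μ_n = (τ₀μ₀ + τ_data·x̄)/(τ₀+τ_data), with τ₀=1/σ₀² and τ_data=n/σ².
Here τ₀ = 1/88.2 = 0.011338 and τ_data = 28/97.5 = 0.287179, so τ_n = 0.298517.
Rearranging for μ₀: μ₀ = (μ_n·τ_n − τ_data·x̄)/τ₀ = (-3.5419·0.298517 − 0.287179·-2.9) / 0.011338 = -0.224498/0.011338 ≈ -19.8.

μ₀ = -19.8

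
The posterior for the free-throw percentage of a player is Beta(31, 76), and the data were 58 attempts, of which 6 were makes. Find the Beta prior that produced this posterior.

Under Beta–binomial conjugacy the posterior parameters are (a+s, b+f).
Subtract the data counts: 31−6=25, 76−52=24.

Beta(25, 24)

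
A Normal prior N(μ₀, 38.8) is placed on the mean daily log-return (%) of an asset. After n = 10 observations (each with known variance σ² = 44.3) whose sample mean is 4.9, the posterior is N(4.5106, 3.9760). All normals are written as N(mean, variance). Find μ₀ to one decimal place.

With known observation variance, the Normal–Normal posterior has precision τ_n = τ₀ + n/σ² and mean μ_n = (τ₀μ₀ + (n/σ²)x̄)/τ_n.
Here τ₀ = 1/38.8 = 0.025773 and τ_data = 10/44.3 = 0.225734, so τ_n = 0.251507.
Rearranging for μ₀: μ₀ = (μ_n·τ_n − τ_data·x̄)/τ₀ = (4.5106·0.251507 − 0.225734·4.9) / 0.025773 = 0.028351/0.025773 ≈ 1.1.

μ₀ = 1.1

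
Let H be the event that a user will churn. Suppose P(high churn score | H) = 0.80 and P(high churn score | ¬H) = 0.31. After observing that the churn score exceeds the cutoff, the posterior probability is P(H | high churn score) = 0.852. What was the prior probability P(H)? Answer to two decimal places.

In odds form, posterior odds = prior odds × likelihood ratio, so prior odds = posterior odds ÷ LR.
Posterior odds = 0.852/(1−0.852) = 5.7568. LR = 0.80/0.31 = 2.5806.
Prior odds = 5.7568/2.5806 = 2.2308, so P(H) = 2.2308/(1+2.2308) ≈ 0.69.

P(H) = 0.69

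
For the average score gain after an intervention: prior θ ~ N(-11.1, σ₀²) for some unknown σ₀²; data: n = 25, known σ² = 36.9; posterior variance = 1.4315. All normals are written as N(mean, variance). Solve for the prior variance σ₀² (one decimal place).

σ₀² = 47.5

Posterior precision equals prior precision plus data precision: 1/σ_n² = 1/σ₀² + n/σ².
So 1/σ₀² = 1/1.4315 − 25/36.9 = 0.698568 − 0.677507 = 0.021061.
Hence σ₀² = 1/0.021061 ≈ 47.5.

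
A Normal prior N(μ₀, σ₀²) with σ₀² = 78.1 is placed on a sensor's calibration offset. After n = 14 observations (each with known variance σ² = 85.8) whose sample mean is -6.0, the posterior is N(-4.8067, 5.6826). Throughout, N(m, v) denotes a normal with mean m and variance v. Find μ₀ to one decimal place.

μ₀ = 10.4

With known observation variance, the Normal–Normal posterior has precision τ_n = τ₀ + n/σ² and mean μ_n = (τ₀μ₀ + (n/σ²)x̄)/τ_n.
Here τ₀ = 1/78.1 = 0.012804 and τ_data = 14/85.8 = 0.163170, so τ_n = 0.175974.
Rearranging for μ₀: μ₀ = (μ_n·τ_n − τ_data·x̄)/τ₀ = (-4.8067·0.175974 − 0.163170·-6.0) / 0.012804 = 0.133166/0.012804 ≈ 10.4.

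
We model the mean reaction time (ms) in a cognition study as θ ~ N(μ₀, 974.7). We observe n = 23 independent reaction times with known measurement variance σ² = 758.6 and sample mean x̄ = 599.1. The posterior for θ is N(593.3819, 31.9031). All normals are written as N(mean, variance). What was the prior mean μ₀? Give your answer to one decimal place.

μ₀ = 424.4

With known observation variance, the Normal–Normal posterior has precision τ_n = τ₀ + n/σ² and mean μ_n = (τ₀μ₀ + (n/σ²)x̄)/τ_n.
Here τ₀ = 1/974.7 = 0.001026 and τ_data = 23/758.6 = 0.030319, so τ_n = 0.031345.
Rearranging for μ₀: μ₀ = (μ_n·τ_n − τ_data·x̄)/τ₀ = (593.3819·0.031345 − 0.030319·599.1) / 0.001026 = 0.435443/0.001026 ≈ 424.4.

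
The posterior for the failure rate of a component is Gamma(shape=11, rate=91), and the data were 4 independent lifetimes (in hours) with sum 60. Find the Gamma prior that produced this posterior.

Gamma(shape=7, rate=31)

Gamma–exponential conjugacy: posterior shape = α + n, posterior rate = β + Σtᵢ.
So α = 11 − 4 = 7 and β = 91 − 60 = 31.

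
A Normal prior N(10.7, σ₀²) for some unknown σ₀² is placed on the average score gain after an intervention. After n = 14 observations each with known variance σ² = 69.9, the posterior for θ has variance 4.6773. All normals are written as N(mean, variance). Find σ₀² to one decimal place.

For the Normal–Normal model with known σ², precisions add: τ_n = τ₀ + n/σ².
So 1/σ₀² = 1/4.6773 − 14/69.9 = 0.213799 − 0.200286 = 0.013513.
Hence σ₀² = 1/0.013513 ≈ 74.0.

σ₀² = 74.0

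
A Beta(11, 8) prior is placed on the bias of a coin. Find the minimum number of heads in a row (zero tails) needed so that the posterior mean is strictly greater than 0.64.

k = 4

After k heads and 0 tails the posterior is Beta(11+k, 8), with mean (11+k)/(11+8+k).
Set (11+k)/(19+k) > 0.64 and solve: k > (0.64·19 − 11)/(1 − 0.64) = 3.222.
The smallest integer exceeding 3.222 is 4, and checking k=4: (15)/(23) = 0.6522 > 0.64.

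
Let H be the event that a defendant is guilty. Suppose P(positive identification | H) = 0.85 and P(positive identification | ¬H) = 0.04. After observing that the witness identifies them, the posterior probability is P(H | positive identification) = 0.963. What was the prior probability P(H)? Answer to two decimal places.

In odds form, posterior odds = prior odds × likelihood ratio, so prior odds = posterior odds ÷ LR.
Posterior odds = 0.963/(1−0.963) = 26.0270. LR = 0.85/0.04 = 21.2500.
Prior odds = 26.0270/21.2500 = 1.2248, so P(H) = 1.2248/(1+1.2248) ≈ 0.55.

P(H) = 0.55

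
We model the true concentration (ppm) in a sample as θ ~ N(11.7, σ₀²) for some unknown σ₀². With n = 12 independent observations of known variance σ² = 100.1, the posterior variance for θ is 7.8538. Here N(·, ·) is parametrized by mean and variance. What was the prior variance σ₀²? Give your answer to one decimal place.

σ₀² = 134.3

Posterior precision equals prior precision plus data precision: 1/σ_n² = 1/σ₀² + n/σ².
So 1/σ₀² = 1/7.8538 − 12/100.1 = 0.127327 − 0.119880 = 0.007447.
Hence σ₀² = 1/0.007447 ≈ 134.3.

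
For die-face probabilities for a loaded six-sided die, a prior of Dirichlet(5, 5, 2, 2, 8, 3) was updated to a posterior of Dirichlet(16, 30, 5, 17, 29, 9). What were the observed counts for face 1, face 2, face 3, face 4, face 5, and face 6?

For a Dirichlet(α) prior with multinomial counts c, the posterior is Dirichlet(α + c) componentwise.
Counts are posterior − prior componentwise: 16−5=11, 30−5=25, 5−2=3, 17−2=15, 29−8=21, 9−3=6.

counts (11, 25, 3, 15, 21, 6)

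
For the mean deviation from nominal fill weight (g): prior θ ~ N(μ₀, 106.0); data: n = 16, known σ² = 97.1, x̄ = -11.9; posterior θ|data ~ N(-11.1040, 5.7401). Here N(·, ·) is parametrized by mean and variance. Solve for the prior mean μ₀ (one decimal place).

The posterior mean is a precision-weighted average: μ_n = (τ₀μ₀ + τ_data·x̄)/(τ₀+τ_data), with τ₀=1/σ₀² and τ_data=n/σ².
Here τ₀ = 1/106.0 = 0.009434 and τ_data = 16/97.1 = 0.164779, so τ_n = 0.174213.
Rearranging for μ₀: μ₀ = (μ_n·τ_n − τ_data·x̄)/τ₀ = (-11.1040·0.174213 − 0.164779·-11.9) / 0.009434 = 0.026409/0.009434 ≈ 2.8.

μ₀ = 2.8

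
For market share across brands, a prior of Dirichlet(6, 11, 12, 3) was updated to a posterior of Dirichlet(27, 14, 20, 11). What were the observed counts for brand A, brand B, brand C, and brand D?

counts (21, 3, 8, 8)

For a Dirichlet(α) prior with multinomial counts c, the posterior is Dirichlet(α + c) componentwise.
Counts are posterior − prior componentwise: 27−6=21, 14−11=3, 20−12=8, 11−3=8.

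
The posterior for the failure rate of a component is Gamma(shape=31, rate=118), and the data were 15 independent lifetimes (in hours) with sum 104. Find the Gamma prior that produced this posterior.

Gamma(shape=16, rate=14)

For an exponential likelihood with a Gamma(α, β) prior on the rate, n observations with total T give posterior Gamma(α+n, β+T).
So α = 31 − 15 = 16 and β = 118 − 104 = 14.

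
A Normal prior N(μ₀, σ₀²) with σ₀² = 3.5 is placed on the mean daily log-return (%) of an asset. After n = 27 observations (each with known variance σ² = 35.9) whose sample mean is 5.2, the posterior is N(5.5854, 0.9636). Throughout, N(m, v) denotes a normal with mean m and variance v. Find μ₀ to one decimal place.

μ₀ = 6.6

With known observation variance, the Normal–Normal posterior has precision τ_n = τ₀ + n/σ² and mean μ_n = (τ₀μ₀ + (n/σ²)x̄)/τ_n.
Here τ₀ = 1/3.5 = 0.285714 and τ_data = 27/35.9 = 0.752089, so τ_n = 1.037803.
Rearranging for μ₀: μ₀ = (μ_n·τ_n − τ_data·x̄)/τ₀ = (5.5854·1.037803 − 0.752089·5.2) / 0.285714 = 1.885682/0.285714 ≈ 6.6.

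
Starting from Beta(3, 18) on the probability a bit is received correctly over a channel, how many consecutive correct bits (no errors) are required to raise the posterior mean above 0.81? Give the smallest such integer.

After k correct bits and 0 errors the posterior is Beta(3+k, 18), with mean (3+k)/(3+18+k).
Set (3+k)/(21+k) > 0.81 and solve: k > (0.81·21 − 3)/(1 − 0.81) = 73.737.
The smallest integer exceeding 73.737 is 74.

k = 74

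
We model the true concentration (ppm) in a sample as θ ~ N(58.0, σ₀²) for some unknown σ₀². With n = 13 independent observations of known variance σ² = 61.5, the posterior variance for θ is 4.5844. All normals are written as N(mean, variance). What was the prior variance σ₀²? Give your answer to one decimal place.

σ₀² = 148.2

Posterior precision equals prior precision plus data precision: 1/σ_n² = 1/σ₀² + n/σ².
So 1/σ₀² = 1/4.5844 − 13/61.5 = 0.218131 − 0.211382 = 0.006749.
Hence σ₀² = 1/0.006749 ≈ 148.2.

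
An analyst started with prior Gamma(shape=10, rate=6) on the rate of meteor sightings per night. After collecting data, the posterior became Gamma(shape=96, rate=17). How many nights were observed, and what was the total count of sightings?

A Gamma(α, β) prior (rate parametrization) on a Poisson rate with n observations summing to S gives posterior Gamma(α+S, β+n).
Matching: Σxᵢ = 96 − 10 = 86 and n = 17 − 6 = 11.

n = 11 nights with total 86 sightings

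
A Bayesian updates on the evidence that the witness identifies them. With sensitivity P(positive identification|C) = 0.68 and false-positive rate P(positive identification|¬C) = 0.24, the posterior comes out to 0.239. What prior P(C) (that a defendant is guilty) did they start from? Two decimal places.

P(C) = 0.10

In odds form, posterior odds = prior odds × likelihood ratio, so prior odds = posterior odds ÷ LR.
Posterior odds = 0.239/(1−0.239) = 0.3141. LR = 0.68/0.24 = 2.8333.
Prior odds = 0.3141/2.8333 = 0.1109, so P(C) = 0.1109/(1+0.1109) ≈ 0.10.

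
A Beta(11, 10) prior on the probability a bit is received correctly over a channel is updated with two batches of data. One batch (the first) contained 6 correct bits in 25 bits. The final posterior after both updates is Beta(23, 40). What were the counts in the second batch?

Because Beta–binomial updating is additive in the counts, the combined data contributed (α_post−α_prior, β_post−β_prior) successes and failures.
Total across both batches: 23−11=12 correct bits, 40−10=30 errors.
Subtract the first batch: 12−6=6 correct bits and 30−19=11 errors.

6 correct bits and 11 errors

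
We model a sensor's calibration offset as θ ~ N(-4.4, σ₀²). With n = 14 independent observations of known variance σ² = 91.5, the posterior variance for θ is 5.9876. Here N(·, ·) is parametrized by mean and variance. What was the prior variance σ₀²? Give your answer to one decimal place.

For the Normal–Normal model with known σ², precisions add: τ_n = τ₀ + n/σ².
So 1/σ₀² = 1/5.9876 − 14/91.5 = 0.167012 − 0.153005 = 0.014007.
Hence σ₀² = 1/0.014007 ≈ 71.4.

σ₀² = 71.4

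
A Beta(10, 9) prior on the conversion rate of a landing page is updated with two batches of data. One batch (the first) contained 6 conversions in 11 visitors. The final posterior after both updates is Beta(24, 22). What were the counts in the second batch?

8 conversions and 8 bounces

Because Beta–binomial updating is additive in the counts, the combined data contributed (α_post−α_prior, β_post−β_prior) successes and failures.
Total across both batches: 24−10=14 conversions, 22−9=13 bounces.
Subtract the first batch: 14−6=8 conversions and 13−5=8 bounces.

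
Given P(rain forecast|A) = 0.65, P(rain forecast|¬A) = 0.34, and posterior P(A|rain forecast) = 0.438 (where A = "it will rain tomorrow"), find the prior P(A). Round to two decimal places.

P(A) = 0.29

Bayes' rule in odds form gives O(A|E) = O(A)·[P(E|A)/P(E|¬A)], hence O(A) = O(A|E)/LR.
Posterior odds = 0.438/(1−0.438) = 0.7794. LR = 0.65/0.34 = 1.9118.
Prior odds = 0.7794/1.9118 = 0.4077, so P(A) = 0.4077/(1+0.4077) ≈ 0.29.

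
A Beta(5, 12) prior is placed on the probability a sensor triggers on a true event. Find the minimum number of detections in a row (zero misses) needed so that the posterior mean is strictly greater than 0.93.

k = 155

After k detections and 0 misses the posterior is Beta(5+k, 12), with mean (5+k)/(5+12+k).
Set (5+k)/(17+k) > 0.93 and solve: k > (0.93·17 − 5)/(1 − 0.93) = 154.429.
The smallest integer exceeding 154.429 is 155, and checking k=155: (160)/(172) = 0.9302 > 0.93.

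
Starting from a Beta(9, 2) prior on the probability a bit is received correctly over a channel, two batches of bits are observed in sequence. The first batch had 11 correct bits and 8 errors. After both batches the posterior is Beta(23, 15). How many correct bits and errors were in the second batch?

3 correct bits and 5 errors

Sequential conjugate updates are equivalent to a single update on the pooled data, so total successes = posterior α − prior α and total failures = posterior β − prior β.
Total across both batches: 23−9=14 correct bits, 15−2=13 errors.
Subtract the first batch: 14−11=3 correct bits and 13−8=5 errors.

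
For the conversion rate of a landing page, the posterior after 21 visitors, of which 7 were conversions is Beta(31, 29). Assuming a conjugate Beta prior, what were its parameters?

Beta(24, 15)

Beta is conjugate to the binomial likelihood: posterior = Beta(α+s, β+f).
Subtract the data counts: 31−7=24, 29−14=15.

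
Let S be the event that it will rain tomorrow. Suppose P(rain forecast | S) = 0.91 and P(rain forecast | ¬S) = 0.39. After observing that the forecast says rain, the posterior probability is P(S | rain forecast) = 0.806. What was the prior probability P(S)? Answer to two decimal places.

In odds form, posterior odds = prior odds × likelihood ratio, so prior odds = posterior odds ÷ LR.
Posterior odds = 0.806/(1−0.806) = 4.1546. LR = 0.91/0.39 = 2.3333.
Prior odds = 4.1546/2.3333 = 1.7806, so P(S) = 1.7806/(1+1.7806) ≈ 0.64.

P(S) = 0.64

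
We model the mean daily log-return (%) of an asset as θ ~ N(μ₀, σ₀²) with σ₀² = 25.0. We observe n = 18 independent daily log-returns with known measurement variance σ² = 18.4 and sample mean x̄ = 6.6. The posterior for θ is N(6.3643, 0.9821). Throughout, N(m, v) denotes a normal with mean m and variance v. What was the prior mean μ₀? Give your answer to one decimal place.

μ₀ = 0.6

With known observation variance, the Normal–Normal posterior has precision τ_n = τ₀ + n/σ² and mean μ_n = (τ₀μ₀ + (n/σ²)x̄)/τ_n.
Here τ₀ = 1/25.0 = 0.040000 and τ_data = 18/18.4 = 0.978261, so τ_n = 1.018261.
Rearranging for μ₀: μ₀ = (μ_n·τ_n − τ_data·x̄)/τ₀ = (6.3643·1.018261 − 0.978261·6.6) / 0.040000 = 0.023996/0.040000 ≈ 0.6.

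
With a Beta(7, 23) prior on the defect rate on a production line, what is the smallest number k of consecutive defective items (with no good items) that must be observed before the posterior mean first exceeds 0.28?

After k defective items and 0 good items the posterior is Beta(7+k, 23), with mean (7+k)/(7+23+k).
Set (7+k)/(30+k) > 0.28 and solve: k > (0.28·30 − 7)/(1 − 0.28) = 1.944.
The smallest integer exceeding 1.944 is 2.

k = 2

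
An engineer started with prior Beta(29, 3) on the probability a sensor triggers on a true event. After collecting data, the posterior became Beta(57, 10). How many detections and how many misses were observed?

28 detections and 7 misses

A Beta(α, β) prior with s successes and f failures in binomial data gives a Beta(α+s, β+f) posterior.
So s = 57 − 29 = 28 and f = 10 − 3 = 7.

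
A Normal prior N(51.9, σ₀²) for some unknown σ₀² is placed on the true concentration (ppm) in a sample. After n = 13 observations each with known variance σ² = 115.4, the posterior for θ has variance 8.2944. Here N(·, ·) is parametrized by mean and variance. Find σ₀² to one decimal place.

σ₀² = 126.4

Posterior precision equals prior precision plus data precision: 1/σ_n² = 1/σ₀² + n/σ².
So 1/σ₀² = 1/8.2944 − 13/115.4 = 0.120563 − 0.112652 = 0.007911.
Hence σ₀² = 1/0.007911 ≈ 126.4.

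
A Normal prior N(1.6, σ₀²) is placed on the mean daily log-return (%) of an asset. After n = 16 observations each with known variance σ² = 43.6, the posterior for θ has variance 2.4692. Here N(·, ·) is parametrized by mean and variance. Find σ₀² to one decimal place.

σ₀² = 26.3

For the Normal–Normal model with known σ², precisions add: τ_n = τ₀ + n/σ².
So 1/σ₀² = 1/2.4692 − 16/43.6 = 0.404989 − 0.366972 = 0.038017.
Hence σ₀² = 1/0.038017 ≈ 26.3.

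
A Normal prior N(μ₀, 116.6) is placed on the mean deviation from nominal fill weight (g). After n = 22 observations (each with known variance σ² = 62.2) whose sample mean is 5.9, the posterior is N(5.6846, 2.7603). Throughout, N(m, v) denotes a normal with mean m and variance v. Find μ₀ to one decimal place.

μ₀ = -3.2

With known observation variance, the Normal–Normal posterior has precision τ_n = τ₀ + n/σ² and mean μ_n = (τ₀μ₀ + (n/σ²)x̄)/τ_n.
Here τ₀ = 1/116.6 = 0.008576 and τ_data = 22/62.2 = 0.353698, so τ_n = 0.362274.
Rearranging for μ₀: μ₀ = (μ_n·τ_n − τ_data·x̄)/τ₀ = (5.6846·0.362274 − 0.353698·5.9) / 0.008576 = -0.027435/0.008576 ≈ -3.2.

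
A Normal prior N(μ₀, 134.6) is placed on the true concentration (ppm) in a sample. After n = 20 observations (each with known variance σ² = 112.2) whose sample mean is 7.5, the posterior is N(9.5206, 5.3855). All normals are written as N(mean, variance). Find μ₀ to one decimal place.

μ₀ = 58.0

The posterior mean is a precision-weighted average: μ_n = (τ₀μ₀ + τ_data·x̄)/(τ₀+τ_data), with τ₀=1/σ₀² and τ_data=n/σ².
Here τ₀ = 1/134.6 = 0.007429 and τ_data = 20/112.2 = 0.178253, so τ_n = 0.185682.
Rearranging for μ₀: μ₀ = (μ_n·τ_n − τ_data·x̄)/τ₀ = (9.5206·0.185682 − 0.178253·7.5) / 0.007429 = 0.430907/0.007429 ≈ 58.0.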